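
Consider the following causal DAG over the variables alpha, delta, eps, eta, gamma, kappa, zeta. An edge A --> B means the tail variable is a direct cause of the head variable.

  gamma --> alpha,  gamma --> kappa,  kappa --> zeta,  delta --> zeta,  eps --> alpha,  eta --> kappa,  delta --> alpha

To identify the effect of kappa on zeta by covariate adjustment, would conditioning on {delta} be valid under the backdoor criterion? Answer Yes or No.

Yes

Backdoor paths from kappa to zeta (paths whose first edge points into kappa):
  P1: kappa <- gamma -> alpha <- delta -> zeta
Condition 1 (no descendant of kappa in the set): holds — descendants of kappa are {zeta}; none are in {delta}.
Condition 2 (every backdoor path blocked by {delta}):
  P1: blocked at collider alpha (neither it nor any descendant is in the conditioning set).
{delta} satisfies the backdoor criterion.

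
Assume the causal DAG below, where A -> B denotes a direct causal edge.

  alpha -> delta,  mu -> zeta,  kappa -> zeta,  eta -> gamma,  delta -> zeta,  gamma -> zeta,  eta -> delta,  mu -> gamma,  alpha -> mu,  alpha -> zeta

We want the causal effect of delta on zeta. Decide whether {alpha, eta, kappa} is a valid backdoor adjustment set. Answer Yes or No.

Backdoor paths from delta to zeta (paths whose first edge points into delta):
  P1: delta <- alpha -> mu -> gamma -> zeta
  P2: delta <- alpha -> mu -> zeta
  P3: delta <- alpha -> zeta
  P4: delta <- eta -> gamma <- mu <- alpha -> zeta
  P5: delta <- eta -> gamma <- mu -> zeta
  P6: delta <- eta -> gamma -> zeta
Condition 1 (no descendant of delta in the set): holds — descendants of delta are {zeta}; none are in {alpha, eta, kappa}.
Condition 2 (every backdoor path blocked by {alpha, eta, kappa}):
  P1: blocked at fork node alpha ∈ conditioning set.
  P2: blocked at fork node alpha ∈ conditioning set.
  P3: blocked at fork node alpha ∈ conditioning set.
  P4: blocked at fork node eta ∈ conditioning set.
  P5: blocked at fork node eta ∈ conditioning set.
  P6: blocked at fork node eta ∈ conditioning set.
{alpha, eta, kappa} satisfies the backdoor criterion.

Yes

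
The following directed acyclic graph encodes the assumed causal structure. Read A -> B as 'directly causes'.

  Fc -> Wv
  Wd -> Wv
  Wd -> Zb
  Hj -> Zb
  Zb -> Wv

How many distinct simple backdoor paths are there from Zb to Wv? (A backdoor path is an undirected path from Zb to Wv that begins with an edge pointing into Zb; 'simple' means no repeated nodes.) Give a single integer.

1

A backdoor path from Zb to Wv is any simple undirected path whose first edge points into Zb (i.e. leaves Zb via a parent).
Parents of Zb: {Hj, Wd}.
Enumerating:
  P1: Zb <- Wd -> Wv
That exhausts the simple backdoor paths. Count: 1.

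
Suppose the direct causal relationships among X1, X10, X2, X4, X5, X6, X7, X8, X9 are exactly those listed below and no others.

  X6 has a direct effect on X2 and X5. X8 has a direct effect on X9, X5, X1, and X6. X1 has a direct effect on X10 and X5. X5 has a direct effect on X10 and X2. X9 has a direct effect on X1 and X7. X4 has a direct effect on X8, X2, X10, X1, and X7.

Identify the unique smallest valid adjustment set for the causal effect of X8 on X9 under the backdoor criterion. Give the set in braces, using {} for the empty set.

{}

Variables eligible for adjustment (non-descendants of X8, excluding X8 and X9): {X4}.
Backdoor paths from X8 to X9:
  P1: X8 <- X4 -> X7 <- X9
  P2: X8 <- X4 -> X1 <- X9
  P3: X8 <- X4 -> X10 <- X1 <- X9
  P4: X8 <- X4 -> X10 <- X5 <- X1 <- X9
  P5: X8 <- X4 -> X2 <- X6 -> X5 <- X1 <- X9
  P6: X8 <- X4 -> X2 <- X6 -> X5 -> X10 <- X1 <- X9
  P7: X8 <- X4 -> X2 <- X5 <- X1 <- X9
  P8: X8 <- X4 -> X2 <- X5 -> X10 <- X1 <- X9
Each backdoor path contains an unconditioned collider, so every path is already blocked with the empty conditioning set:
  P1: blocked at collider X7 (neither it nor any descendant is in the conditioning set).
  P2: blocked at collider X1 (neither it nor any descendant is in the conditioning set).
  P3: blocked at collider X10 (neither it nor any descendant is in the conditioning set).
  P4: blocked at collider X10 (neither it nor any descendant is in the conditioning set).
  P5: blocked at collider X2 (neither it nor any descendant is in the conditioning set).
  P6: blocked at collider X2 (neither it nor any descendant is in the conditioning set).
  P7: blocked at collider X2 (neither it nor any descendant is in the conditioning set).
  P8: blocked at collider X2 (neither it nor any descendant is in the conditioning set).
The empty set is therefore the unique smallest valid set.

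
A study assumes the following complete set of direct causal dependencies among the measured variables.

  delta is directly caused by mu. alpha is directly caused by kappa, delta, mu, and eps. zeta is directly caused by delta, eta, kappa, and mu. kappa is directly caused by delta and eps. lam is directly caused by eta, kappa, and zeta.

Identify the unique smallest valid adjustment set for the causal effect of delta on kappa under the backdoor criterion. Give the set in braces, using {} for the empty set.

Variables eligible for adjustment (non-descendants of delta, excluding delta and kappa): {eps, eta, mu}.
Backdoor paths from delta to kappa:
  P1: delta <- mu -> alpha <- eps -> kappa
  P2: delta <- mu -> alpha <- kappa
  P3: delta <- mu -> zeta <- eta -> lam <- kappa
  P4: delta <- mu -> zeta <- kappa
  P5: delta <- mu -> zeta -> lam <- kappa
Each backdoor path contains an unconditioned collider, so every path is already blocked with the empty conditioning set:
  P1: blocked at collider alpha (neither it nor any descendant is in the conditioning set).
  P2: blocked at collider alpha (neither it nor any descendant is in the conditioning set).
  P3: blocked at collider zeta (neither it nor any descendant is in the conditioning set).
  P4: blocked at collider zeta (neither it nor any descendant is in the conditioning set).
  P5: blocked at collider lam (neither it nor any descendant is in the conditioning set).
The empty set is therefore the unique smallest valid set.

{}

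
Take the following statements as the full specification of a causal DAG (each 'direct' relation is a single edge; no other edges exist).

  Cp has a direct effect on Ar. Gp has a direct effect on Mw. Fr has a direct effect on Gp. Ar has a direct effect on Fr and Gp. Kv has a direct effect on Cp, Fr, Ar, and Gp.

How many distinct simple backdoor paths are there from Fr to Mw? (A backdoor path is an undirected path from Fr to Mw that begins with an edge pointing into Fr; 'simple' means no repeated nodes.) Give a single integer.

A backdoor path from Fr to Mw is any simple undirected path whose first edge points into Fr (i.e. leaves Fr via a parent).
Parents of Fr: {Ar, Kv}.
Enumerating:
  P1: Fr <- Kv -> Cp -> Ar -> Gp -> Mw
  P2: Fr <- Kv -> Ar -> Gp -> Mw
  P3: Fr <- Kv -> Gp -> Mw
  P4: Fr <- Ar <- Kv -> Gp -> Mw
  P5: Fr <- Ar <- Cp <- Kv -> Gp -> Mw
  P6: Fr <- Ar -> Gp -> Mw
That exhausts the simple backdoor paths. Count: 6.

6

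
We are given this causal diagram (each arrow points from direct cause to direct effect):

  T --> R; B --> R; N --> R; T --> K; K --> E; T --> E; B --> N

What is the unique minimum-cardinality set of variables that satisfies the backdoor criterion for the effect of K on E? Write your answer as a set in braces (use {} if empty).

{T}

Variables eligible for adjustment (non-descendants of K, excluding K and E): {B, N, R, T}.
Backdoor paths from K to E:
  P1: K <- T -> E
The empty set is not sufficient: P1 (K <- T -> E) has no collider blocking it and no conditioned non-collider, so it is open.
Try {T}:
  P1: blocked at fork node T ∈ conditioning set.
{T} contains no descendant of K and blocks every backdoor path.
No other singleton works — e.g. {B} leaves P1 open — so {T} is the unique smallest valid adjustment set.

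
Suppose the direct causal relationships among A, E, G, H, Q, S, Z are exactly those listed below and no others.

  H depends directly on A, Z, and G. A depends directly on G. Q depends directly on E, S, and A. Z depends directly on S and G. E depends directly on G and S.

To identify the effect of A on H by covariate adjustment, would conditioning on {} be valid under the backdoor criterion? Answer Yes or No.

Backdoor paths from A to H (paths whose first edge points into A):
  P1: A <- G -> E <- S -> Z -> H
  P2: A <- G -> E -> Q <- S -> Z -> H
  P3: A <- G -> Z -> H
  P4: A <- G -> H
Condition 1 (no descendant of A in the set): holds — descendants of A are {H, Q}; none are in {}.
Condition 2 (every backdoor path blocked by {}):
  P1: blocked at collider E (neither it nor any descendant is in the conditioning set).
  P2: blocked at collider Q (neither it nor any descendant is in the conditioning set).
  P3: open — no interior node is in the conditioning set.
  P4: open — no interior node is in the conditioning set.
{} does not satisfy the backdoor criterion.

No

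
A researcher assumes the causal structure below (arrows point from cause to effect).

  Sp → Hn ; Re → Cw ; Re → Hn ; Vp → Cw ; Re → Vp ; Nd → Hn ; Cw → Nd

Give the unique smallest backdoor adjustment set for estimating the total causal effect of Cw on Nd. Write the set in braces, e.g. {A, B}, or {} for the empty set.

Variables eligible for adjustment (non-descendants of Cw, excluding Cw and Nd): {Re, Sp, Vp}.
Backdoor paths from Cw to Nd:
  P1: Cw <- Re -> Hn <- Nd
  P2: Cw <- Vp <- Re -> Hn <- Nd
Each backdoor path contains an unconditioned collider, so every path is already blocked with the empty conditioning set:
  P1: blocked at collider Hn (neither it nor any descendant is in the conditioning set).
  P2: blocked at collider Hn (neither it nor any descendant is in the conditioning set).
The empty set is therefore the unique smallest valid set.

{}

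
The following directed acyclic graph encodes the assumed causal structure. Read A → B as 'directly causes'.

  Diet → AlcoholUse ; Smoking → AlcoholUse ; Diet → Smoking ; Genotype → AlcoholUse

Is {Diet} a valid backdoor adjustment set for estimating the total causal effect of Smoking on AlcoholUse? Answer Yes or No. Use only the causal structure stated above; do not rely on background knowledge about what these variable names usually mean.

Backdoor paths from Smoking to AlcoholUse (paths whose first edge points into Smoking):
  P1: Smoking <- Diet -> AlcoholUse
Condition 1 (no descendant of Smoking in the set): holds — descendants of Smoking are {AlcoholUse}; none are in {Diet}.
Condition 2 (every backdoor path blocked by {Diet}):
  P1: blocked at fork node Diet ∈ conditioning set.
{Diet} satisfies the backdoor criterion.

Yes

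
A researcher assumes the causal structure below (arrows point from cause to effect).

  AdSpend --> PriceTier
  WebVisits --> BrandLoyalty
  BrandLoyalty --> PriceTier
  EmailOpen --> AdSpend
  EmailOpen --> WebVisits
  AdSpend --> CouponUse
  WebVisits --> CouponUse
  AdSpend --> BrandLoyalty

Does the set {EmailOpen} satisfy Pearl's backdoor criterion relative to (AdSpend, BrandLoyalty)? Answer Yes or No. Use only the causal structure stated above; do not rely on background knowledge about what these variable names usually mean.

Yes

Backdoor paths from AdSpend to BrandLoyalty (paths whose first edge points into AdSpend):
  P1: AdSpend <- EmailOpen -> WebVisits -> BrandLoyalty
Condition 1 (no descendant of AdSpend in the set): holds — descendants of AdSpend are {BrandLoyalty, CouponUse, PriceTier}; none are in {EmailOpen}.
Condition 2 (every backdoor path blocked by {EmailOpen}):
  P1: blocked at fork node EmailOpen ∈ conditioning set.
{EmailOpen} satisfies the backdoor criterion.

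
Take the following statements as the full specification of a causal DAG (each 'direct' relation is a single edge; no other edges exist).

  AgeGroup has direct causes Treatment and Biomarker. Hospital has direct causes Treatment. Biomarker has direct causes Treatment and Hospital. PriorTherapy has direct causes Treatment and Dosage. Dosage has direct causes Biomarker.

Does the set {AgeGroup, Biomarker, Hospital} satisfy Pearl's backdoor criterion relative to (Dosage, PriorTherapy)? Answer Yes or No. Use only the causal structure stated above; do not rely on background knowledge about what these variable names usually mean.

Backdoor paths from Dosage to PriorTherapy (paths whose first edge points into Dosage):
  P1: Dosage <- Biomarker <- Treatment -> PriorTherapy
  P2: Dosage <- Biomarker <- Hospital <- Treatment -> PriorTherapy
  P3: Dosage <- Biomarker -> AgeGroup <- Treatment -> PriorTherapy
Condition 1 (no descendant of Dosage in the set): holds — descendants of Dosage are {PriorTherapy}; none are in {AgeGroup, Biomarker, Hospital}.
Condition 2 (every backdoor path blocked by {AgeGroup, Biomarker, Hospital}):
  P1: blocked at chain node Biomarker ∈ conditioning set.
  P2: blocked at chain node Biomarker ∈ conditioning set.
  P3: blocked at fork node Biomarker ∈ conditioning set.
{AgeGroup, Biomarker, Hospital} satisfies the backdoor criterion.

Yes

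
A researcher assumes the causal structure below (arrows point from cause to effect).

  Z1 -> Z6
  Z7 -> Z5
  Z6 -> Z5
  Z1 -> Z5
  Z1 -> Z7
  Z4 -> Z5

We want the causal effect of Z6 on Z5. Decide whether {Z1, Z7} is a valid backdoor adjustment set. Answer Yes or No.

Yes

Backdoor paths from Z6 to Z5 (paths whose first edge points into Z6):
  P1: Z6 <- Z1 -> Z7 -> Z5
  P2: Z6 <- Z1 -> Z5
Condition 1 (no descendant of Z6 in the set): holds — descendants of Z6 are {Z5}; none are in {Z1, Z7}.
Condition 2 (every backdoor path blocked by {Z1, Z7}):
  P1: blocked at fork node Z1 ∈ conditioning set.
  P2: blocked at fork node Z1 ∈ conditioning set.
{Z1, Z7} satisfies the backdoor criterion.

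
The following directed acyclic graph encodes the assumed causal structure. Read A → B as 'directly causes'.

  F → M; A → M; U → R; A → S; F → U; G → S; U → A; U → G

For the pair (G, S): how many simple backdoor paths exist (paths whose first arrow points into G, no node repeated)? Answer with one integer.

2

A backdoor path from G to S is any simple undirected path whose first edge points into G (i.e. leaves G via a parent).
Parents of G: {U}.
Enumerating:
  P1: G <- U <- F -> M <- A -> S
  P2: G <- U -> A -> S
That exhausts the simple backdoor paths. Count: 2.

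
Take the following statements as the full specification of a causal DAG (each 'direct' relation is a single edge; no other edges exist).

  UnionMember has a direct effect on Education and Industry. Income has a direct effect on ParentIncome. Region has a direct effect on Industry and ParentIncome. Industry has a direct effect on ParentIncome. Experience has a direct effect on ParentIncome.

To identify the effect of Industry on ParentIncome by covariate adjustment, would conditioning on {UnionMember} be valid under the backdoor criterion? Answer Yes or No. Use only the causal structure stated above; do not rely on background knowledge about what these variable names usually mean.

No

Backdoor paths from Industry to ParentIncome (paths whose first edge points into Industry):
  P1: Industry <- Region -> ParentIncome
Condition 1 (no descendant of Industry in the set): holds — descendants of Industry are {ParentIncome}; none are in {UnionMember}.
Condition 2 (every backdoor path blocked by {UnionMember}):
  P1: open — no interior node is in the conditioning set.
{UnionMember} does not satisfy the backdoor criterion.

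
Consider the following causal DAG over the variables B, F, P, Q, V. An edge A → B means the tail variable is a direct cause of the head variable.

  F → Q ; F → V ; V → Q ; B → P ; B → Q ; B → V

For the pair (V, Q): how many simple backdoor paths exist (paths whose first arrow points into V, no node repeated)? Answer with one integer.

2

A backdoor path from V to Q is any simple undirected path whose first edge points into V (i.e. leaves V via a parent).
Parents of V: {B, F}.
Enumerating:
  P1: V <- B -> Q
  P2: V <- F -> Q
That exhausts the simple backdoor paths. Count: 2.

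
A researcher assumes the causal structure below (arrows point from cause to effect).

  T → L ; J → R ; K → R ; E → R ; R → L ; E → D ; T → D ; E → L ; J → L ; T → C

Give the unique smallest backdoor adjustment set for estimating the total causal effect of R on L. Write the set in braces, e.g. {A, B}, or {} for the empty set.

{E, J}

Variables eligible for adjustment (non-descendants of R, excluding R and L): {C, D, E, J, K, T}.
Backdoor paths from R to L:
  P1: R <- E -> L
  P2: R <- E -> D <- T -> L
  P3: R <- J -> L
The empty set is not sufficient: P1 (R <- E -> L) has no collider blocking it and no conditioned non-collider, so it is open.
Try {E, J}:
  P1: blocked at fork node E ∈ conditioning set.
  P2: blocked at fork node E ∈ conditioning set.
  P3: blocked at fork node J ∈ conditioning set.
{E, J} contains no descendant of R and blocks every backdoor path.
Every element of {E, J} is needed (dropping E leaves P1 open; dropping J leaves P3 open), so no proper subset is valid.
Among all size-2 subsets of the eligible variables, only {E, J} blocks every backdoor path, so it is the unique smallest valid adjustment set.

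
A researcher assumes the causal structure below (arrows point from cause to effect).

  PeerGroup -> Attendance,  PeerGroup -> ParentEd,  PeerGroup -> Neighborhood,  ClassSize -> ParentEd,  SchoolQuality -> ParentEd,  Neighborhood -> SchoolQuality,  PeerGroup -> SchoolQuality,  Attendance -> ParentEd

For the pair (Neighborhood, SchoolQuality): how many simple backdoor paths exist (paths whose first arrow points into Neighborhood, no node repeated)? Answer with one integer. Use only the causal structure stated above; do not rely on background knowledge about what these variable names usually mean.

A backdoor path from Neighborhood to SchoolQuality is any simple undirected path whose first edge points into Neighborhood (i.e. leaves Neighborhood via a parent).
Parents of Neighborhood: {PeerGroup}.
Enumerating:
  P1: Neighborhood <- PeerGroup -> Attendance -> ParentEd <- SchoolQuality
  P2: Neighborhood <- PeerGroup -> SchoolQuality
  P3: Neighborhood <- PeerGroup -> ParentEd <- SchoolQuality
That exhausts the simple backdoor paths. Count: 3.

3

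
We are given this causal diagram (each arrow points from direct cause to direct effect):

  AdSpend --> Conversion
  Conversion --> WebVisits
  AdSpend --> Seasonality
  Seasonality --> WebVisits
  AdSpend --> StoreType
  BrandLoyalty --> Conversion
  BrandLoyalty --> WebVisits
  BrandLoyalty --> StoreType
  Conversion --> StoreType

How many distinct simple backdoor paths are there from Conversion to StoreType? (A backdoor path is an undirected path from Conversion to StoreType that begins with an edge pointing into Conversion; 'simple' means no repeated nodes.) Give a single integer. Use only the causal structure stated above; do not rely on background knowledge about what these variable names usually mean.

A backdoor path from Conversion to StoreType is any simple undirected path whose first edge points into Conversion (i.e. leaves Conversion via a parent).
Parents of Conversion: {AdSpend, BrandLoyalty}.
Enumerating:
  P1: Conversion <- AdSpend -> Seasonality -> WebVisits <- BrandLoyalty -> StoreType
  P2: Conversion <- AdSpend -> StoreType
  P3: Conversion <- BrandLoyalty -> StoreType
  P4: Conversion <- BrandLoyalty -> WebVisits <- Seasonality <- AdSpend -> StoreType
That exhausts the simple backdoor paths. Count: 4.

4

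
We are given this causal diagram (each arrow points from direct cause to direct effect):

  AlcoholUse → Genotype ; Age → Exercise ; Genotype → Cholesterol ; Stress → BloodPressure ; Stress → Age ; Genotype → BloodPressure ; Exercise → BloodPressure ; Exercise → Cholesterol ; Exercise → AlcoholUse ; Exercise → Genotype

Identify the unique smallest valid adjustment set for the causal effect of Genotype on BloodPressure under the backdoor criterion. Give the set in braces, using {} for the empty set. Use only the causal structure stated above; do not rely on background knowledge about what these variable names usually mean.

Variables eligible for adjustment (non-descendants of Genotype, excluding Genotype and BloodPressure): {Age, AlcoholUse, Exercise, Stress}.
Backdoor paths from Genotype to BloodPressure:
  P1: Genotype <- Exercise <- Age <- Stress -> BloodPressure
  P2: Genotype <- Exercise -> BloodPressure
  P3: Genotype <- AlcoholUse <- Exercise <- Age <- Stress -> BloodPressure
  P4: Genotype <- AlcoholUse <- Exercise -> BloodPressure
The empty set is not sufficient: P1 (Genotype <- Exercise <- Age <- Stress -> BloodPressure) has no collider blocking it and no conditioned non-collider, so it is open.
Try {Exercise}:
  P1: blocked at chain node Exercise ∈ conditioning set.
  P2: blocked at fork node Exercise ∈ conditioning set.
  P3: blocked at chain node Exercise ∈ conditioning set.
  P4: blocked at fork node Exercise ∈ conditioning set.
{Exercise} contains no descendant of Genotype and blocks every backdoor path.
No other singleton works — e.g. {Stress} leaves P2 open — so {Exercise} is the unique smallest valid adjustment set.

{Exercise}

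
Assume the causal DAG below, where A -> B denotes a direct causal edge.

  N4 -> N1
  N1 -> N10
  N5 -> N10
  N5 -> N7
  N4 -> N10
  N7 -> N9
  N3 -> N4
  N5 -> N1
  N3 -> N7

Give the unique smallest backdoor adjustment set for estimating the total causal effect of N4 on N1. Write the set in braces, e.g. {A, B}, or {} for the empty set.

{}

Variables eligible for adjustment (non-descendants of N4, excluding N4 and N1): {N3, N5, N7, N9}.
Backdoor paths from N4 to N1:
  P1: N4 <- N3 -> N7 <- N5 -> N1
  P2: N4 <- N3 -> N7 <- N5 -> N10 <- N1
Each backdoor path contains an unconditioned collider, so every path is already blocked with the empty conditioning set:
  P1: blocked at collider N7 (neither it nor any descendant is in the conditioning set).
  P2: blocked at collider N7 (neither it nor any descendant is in the conditioning set).
The empty set is therefore the unique smallest valid set.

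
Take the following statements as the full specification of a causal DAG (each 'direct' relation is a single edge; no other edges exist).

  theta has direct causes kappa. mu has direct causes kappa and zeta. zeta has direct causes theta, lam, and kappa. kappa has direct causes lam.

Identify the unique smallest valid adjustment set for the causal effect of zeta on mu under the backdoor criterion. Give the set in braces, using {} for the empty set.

Variables eligible for adjustment (non-descendants of zeta, excluding zeta and mu): {kappa, lam, theta}.
Backdoor paths from zeta to mu:
  P1: zeta <- lam -> kappa -> mu
  P2: zeta <- kappa -> mu
  P3: zeta <- theta <- kappa -> mu
The empty set is not sufficient: P1 (zeta <- lam -> kappa -> mu) has no collider blocking it and no conditioned non-collider, so it is open.
Try {kappa}:
  P1: blocked at chain node kappa ∈ conditioning set.
  P2: blocked at fork node kappa ∈ conditioning set.
  P3: blocked at fork node kappa ∈ conditioning set.
{kappa} contains no descendant of zeta and blocks every backdoor path.
No other singleton works — e.g. {lam} leaves P2 open — so {kappa} is the unique smallest valid adjustment set.

{kappa}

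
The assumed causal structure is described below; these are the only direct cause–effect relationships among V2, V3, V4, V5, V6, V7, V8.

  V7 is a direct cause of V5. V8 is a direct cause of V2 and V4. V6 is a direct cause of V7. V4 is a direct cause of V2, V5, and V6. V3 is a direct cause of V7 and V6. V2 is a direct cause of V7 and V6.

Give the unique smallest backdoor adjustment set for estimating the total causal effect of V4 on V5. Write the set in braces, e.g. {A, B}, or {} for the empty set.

Variables eligible for adjustment (non-descendants of V4, excluding V4 and V5): {V3, V8}.
Backdoor paths from V4 to V5:
  P1: V4 <- V8 -> V2 -> V6 <- V3 -> V7 -> V5
  P2: V4 <- V8 -> V2 -> V6 -> V7 -> V5
  P3: V4 <- V8 -> V2 -> V7 -> V5
The empty set is not sufficient: P2 (V4 <- V8 -> V2 -> V6 -> V7 -> V5) has no collider blocking it and no conditioned non-collider, so it is open.
Try {V8}:
  P1: blocked at fork node V8 ∈ conditioning set.
  P2: blocked at fork node V8 ∈ conditioning set.
  P3: blocked at fork node V8 ∈ conditioning set.
{V8} contains no descendant of V4 and blocks every backdoor path.
No other singleton works — e.g. {V3} leaves P2 open — so {V8} is the unique smallest valid adjustment set.

{V8}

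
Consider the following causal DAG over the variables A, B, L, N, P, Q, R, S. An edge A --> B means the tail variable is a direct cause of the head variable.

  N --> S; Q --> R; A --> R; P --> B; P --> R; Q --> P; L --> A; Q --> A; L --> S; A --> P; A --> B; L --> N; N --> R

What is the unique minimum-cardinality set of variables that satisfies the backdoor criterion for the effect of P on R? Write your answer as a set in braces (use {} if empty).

{A, Q}

Variables eligible for adjustment (non-descendants of P, excluding P and R): {A, L, N, Q, S}.
Backdoor paths from P to R:
  P1: P <- Q -> A <- L -> N -> R
  P2: P <- Q -> A <- L -> S <- N -> R
  P3: P <- Q -> A -> R
  P4: P <- Q -> R
  P5: P <- A <- L -> N -> R
  P6: P <- A <- L -> S <- N -> R
  P7: P <- A <- Q -> R
  P8: P <- A -> R
The empty set is not sufficient: P3 (P <- Q -> A -> R) has no collider blocking it and no conditioned non-collider, so it is open.
Try {A, Q}:
  P1: blocked at fork node Q ∈ conditioning set.
  P2: blocked at fork node Q ∈ conditioning set.
  P3: blocked at fork node Q ∈ conditioning set.
  P4: blocked at fork node Q ∈ conditioning set.
  P5: blocked at chain node A ∈ conditioning set.
  P6: blocked at chain node A ∈ conditioning set.
  P7: blocked at chain node A ∈ conditioning set.
  P8: blocked at fork node A ∈ conditioning set.
{A, Q} contains no descendant of P and blocks every backdoor path.
Every element of {A, Q} is needed (dropping A leaves P5 open; dropping Q leaves P1 open), so no proper subset is valid.
Among all size-2 subsets of the eligible variables, only {A, Q} blocks every backdoor path, so it is the unique smallest valid adjustment set.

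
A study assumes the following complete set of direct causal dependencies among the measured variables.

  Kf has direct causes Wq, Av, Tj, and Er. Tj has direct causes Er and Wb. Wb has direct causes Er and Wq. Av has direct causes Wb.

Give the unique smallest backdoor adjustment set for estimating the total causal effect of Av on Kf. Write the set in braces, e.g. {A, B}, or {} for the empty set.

{Wb}

Variables eligible for adjustment (non-descendants of Av, excluding Av and Kf): {Er, Tj, Wb, Wq}.
Backdoor paths from Av to Kf:
  P1: Av <- Wb <- Wq -> Kf
  P2: Av <- Wb <- Er -> Tj -> Kf
  P3: Av <- Wb <- Er -> Kf
  P4: Av <- Wb -> Tj <- Er -> Kf
  P5: Av <- Wb -> Tj -> Kf
The empty set is not sufficient: P1 (Av <- Wb <- Wq -> Kf) has no collider blocking it and no conditioned non-collider, so it is open.
Try {Wb}:
  P1: blocked at chain node Wb ∈ conditioning set.
  P2: blocked at chain node Wb ∈ conditioning set.
  P3: blocked at chain node Wb ∈ conditioning set.
  P4: blocked at fork node Wb ∈ conditioning set.
  P5: blocked at fork node Wb ∈ conditioning set.
{Wb} contains no descendant of Av and blocks every backdoor path.
No other singleton works — e.g. {Wq} leaves P2 open — so {Wb} is the unique smallest valid adjustment set.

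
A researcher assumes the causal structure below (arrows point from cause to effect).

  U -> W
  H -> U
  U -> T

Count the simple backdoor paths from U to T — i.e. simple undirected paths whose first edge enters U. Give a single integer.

0

A backdoor path from U to T is any simple undirected path whose first edge points into U (i.e. leaves U via a parent).
Parents of U: {H}.
No simple path from any parent of U reaches T without revisiting U, so there are no backdoor paths.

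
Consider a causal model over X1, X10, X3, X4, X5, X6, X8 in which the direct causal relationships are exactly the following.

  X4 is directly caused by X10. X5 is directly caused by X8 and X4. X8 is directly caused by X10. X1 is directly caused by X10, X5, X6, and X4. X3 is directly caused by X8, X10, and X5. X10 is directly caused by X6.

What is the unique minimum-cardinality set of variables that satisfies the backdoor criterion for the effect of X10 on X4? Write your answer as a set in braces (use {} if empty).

{}

Variables eligible for adjustment (non-descendants of X10, excluding X10 and X4): {X6}.
Backdoor paths from X10 to X4:
  P1: X10 <- X6 -> X1 <- X4
  P2: X10 <- X6 -> X1 <- X5 <- X4
Each backdoor path contains an unconditioned collider, so every path is already blocked with the empty conditioning set:
  P1: blocked at collider X1 (neither it nor any descendant is in the conditioning set).
  P2: blocked at collider X1 (neither it nor any descendant is in the conditioning set).
The empty set is therefore the unique smallest valid set.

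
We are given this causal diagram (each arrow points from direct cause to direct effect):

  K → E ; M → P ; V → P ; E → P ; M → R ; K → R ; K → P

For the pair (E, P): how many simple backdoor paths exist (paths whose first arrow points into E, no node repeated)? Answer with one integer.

A backdoor path from E to P is any simple undirected path whose first edge points into E (i.e. leaves E via a parent).
Parents of E: {K}.
Enumerating:
  P1: E <- K -> P
  P2: E <- K -> R <- M -> P
That exhausts the simple backdoor paths. Count: 2.

2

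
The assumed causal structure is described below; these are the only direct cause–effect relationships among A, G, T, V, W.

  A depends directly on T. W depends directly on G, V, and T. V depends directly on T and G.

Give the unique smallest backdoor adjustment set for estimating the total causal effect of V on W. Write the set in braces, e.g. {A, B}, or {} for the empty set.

Variables eligible for adjustment (non-descendants of V, excluding V and W): {A, G, T}.
Backdoor paths from V to W:
  P1: V <- G -> W
  P2: V <- T -> W
The empty set is not sufficient: P1 (V <- G -> W) has no collider blocking it and no conditioned non-collider, so it is open.
Try {G, T}:
  P1: blocked at fork node G ∈ conditioning set.
  P2: blocked at fork node T ∈ conditioning set.
{G, T} contains no descendant of V and blocks every backdoor path.
Every element of {G, T} is needed (dropping G leaves P1 open; dropping T leaves P2 open), so no proper subset is valid.
Among all size-2 subsets of the eligible variables, only {G, T} blocks every backdoor path, so it is the unique smallest valid adjustment set.

{G, T}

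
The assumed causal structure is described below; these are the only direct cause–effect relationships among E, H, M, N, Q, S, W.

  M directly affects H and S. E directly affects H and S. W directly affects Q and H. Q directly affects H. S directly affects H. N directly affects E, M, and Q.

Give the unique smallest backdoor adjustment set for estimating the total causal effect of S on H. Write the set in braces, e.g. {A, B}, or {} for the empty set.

{E, M}

Variables eligible for adjustment (non-descendants of S, excluding S and H): {E, M, N, Q, W}.
Backdoor paths from S to H:
  P1: S <- E <- N -> M -> H
  P2: S <- E <- N -> Q <- W -> H
  P3: S <- E <- N -> Q -> H
  P4: S <- E -> H
  P5: S <- M <- N -> E -> H
  P6: S <- M <- N -> Q <- W -> H
  P7: S <- M <- N -> Q -> H
  P8: S <- M -> H
The empty set is not sufficient: P1 (S <- E <- N -> M -> H) has no collider blocking it and no conditioned non-collider, so it is open.
Try {E, M}:
  P1: blocked at chain node E ∈ conditioning set.
  P2: blocked at chain node E ∈ conditioning set.
  P3: blocked at chain node E ∈ conditioning set.
  P4: blocked at fork node E ∈ conditioning set.
  P5: blocked at chain node M ∈ conditioning set.
  P6: blocked at chain node M ∈ conditioning set.
  P7: blocked at chain node M ∈ conditioning set.
  P8: blocked at fork node M ∈ conditioning set.
{E, M} contains no descendant of S and blocks every backdoor path.
Every element of {E, M} is needed (dropping E leaves P3 open; dropping M leaves P7 open), so no proper subset is valid.
Among all size-2 subsets of the eligible variables, only {E, M} blocks every backdoor path, so it is the unique smallest valid adjustment set.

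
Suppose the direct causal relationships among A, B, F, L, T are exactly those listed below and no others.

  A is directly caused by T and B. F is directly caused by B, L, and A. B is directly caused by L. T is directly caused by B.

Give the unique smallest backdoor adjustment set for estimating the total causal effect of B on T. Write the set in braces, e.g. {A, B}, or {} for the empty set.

{}

Variables eligible for adjustment (non-descendants of B, excluding B and T): {L}.
Backdoor paths from B to T:
  P1: B <- L -> F <- A <- T
Each backdoor path contains an unconditioned collider, so every path is already blocked with the empty conditioning set:
  P1: blocked at collider F (neither it nor any descendant is in the conditioning set).
The empty set is therefore the unique smallest valid set.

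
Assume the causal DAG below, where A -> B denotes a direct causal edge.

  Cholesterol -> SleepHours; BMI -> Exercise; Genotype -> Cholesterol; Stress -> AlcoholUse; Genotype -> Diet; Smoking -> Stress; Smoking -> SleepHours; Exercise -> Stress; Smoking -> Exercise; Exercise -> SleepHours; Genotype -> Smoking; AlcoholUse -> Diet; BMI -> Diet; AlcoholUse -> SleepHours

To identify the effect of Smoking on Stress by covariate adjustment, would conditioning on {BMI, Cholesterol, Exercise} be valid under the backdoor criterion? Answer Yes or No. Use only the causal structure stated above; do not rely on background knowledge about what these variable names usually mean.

No

Backdoor paths from Smoking to Stress (paths whose first edge points into Smoking):
  P1: Smoking <- Genotype -> Cholesterol -> SleepHours <- Exercise <- BMI -> Diet <- AlcoholUse <- Stress
  P2: Smoking <- Genotype -> Cholesterol -> SleepHours <- Exercise -> Stress
  P3: Smoking <- Genotype -> Cholesterol -> SleepHours <- AlcoholUse <- Stress
  P4: Smoking <- Genotype -> Cholesterol -> SleepHours <- AlcoholUse -> Diet <- BMI -> Exercise -> Stress
  P5: Smoking <- Genotype -> Diet <- BMI -> Exercise -> Stress
  P6: Smoking <- Genotype -> Diet <- BMI -> Exercise -> SleepHours <- AlcoholUse <- Stress
  P7: Smoking <- Genotype -> Diet <- AlcoholUse <- Stress
  P8: Smoking <- Genotype -> Diet <- AlcoholUse -> SleepHours <- Exercise -> Stress
Condition 1 (no descendant of Smoking in the set): FAILS — Exercise is a descendant of Smoking.
Condition 2 (every backdoor path blocked by {BMI, Cholesterol, Exercise}):
  P1: blocked at chain node Cholesterol ∈ conditioning set.
  P2: blocked at chain node Cholesterol ∈ conditioning set.
  P3: blocked at chain node Cholesterol ∈ conditioning set.
  P4: blocked at chain node Cholesterol ∈ conditioning set.
  P5: blocked at collider Diet (neither it nor any descendant is in the conditioning set).
  P6: blocked at collider Diet (neither it nor any descendant is in the conditioning set).
  P7: blocked at collider Diet (neither it nor any descendant is in the conditioning set).
  P8: blocked at collider Diet (neither it nor any descendant is in the conditioning set).
{BMI, Cholesterol, Exercise} does not satisfy the backdoor criterion.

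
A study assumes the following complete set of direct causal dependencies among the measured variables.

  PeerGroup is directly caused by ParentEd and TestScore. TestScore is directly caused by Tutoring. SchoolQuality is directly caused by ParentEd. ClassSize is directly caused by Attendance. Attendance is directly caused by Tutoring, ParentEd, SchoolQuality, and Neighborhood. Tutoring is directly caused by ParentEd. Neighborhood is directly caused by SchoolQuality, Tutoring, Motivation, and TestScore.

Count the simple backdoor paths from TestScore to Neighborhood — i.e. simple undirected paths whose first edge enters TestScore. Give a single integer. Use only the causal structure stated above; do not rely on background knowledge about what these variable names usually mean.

8

A backdoor path from TestScore to Neighborhood is any simple undirected path whose first edge points into TestScore (i.e. leaves TestScore via a parent).
Parents of TestScore: {Tutoring}.
Enumerating:
  P1: TestScore <- Tutoring <- ParentEd -> SchoolQuality -> Neighborhood
  P2: TestScore <- Tutoring <- ParentEd -> SchoolQuality -> Attendance <- Neighborhood
  P3: TestScore <- Tutoring <- ParentEd -> Attendance <- SchoolQuality -> Neighborhood
  P4: TestScore <- Tutoring <- ParentEd -> Attendance <- Neighborhood
  P5: TestScore <- Tutoring -> Neighborhood
  P6: TestScore <- Tutoring -> Attendance <- ParentEd -> SchoolQuality -> Neighborhood
  P7: TestScore <- Tutoring -> Attendance <- SchoolQuality -> Neighborhood
  P8: TestScore <- Tutoring -> Attendance <- Neighborhood
That exhausts the simple backdoor paths. Count: 8.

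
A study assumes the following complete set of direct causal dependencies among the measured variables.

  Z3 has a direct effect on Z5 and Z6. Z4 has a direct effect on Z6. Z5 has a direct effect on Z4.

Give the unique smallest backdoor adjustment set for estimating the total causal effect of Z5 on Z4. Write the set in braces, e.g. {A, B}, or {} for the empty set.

{}

Variables eligible for adjustment (non-descendants of Z5, excluding Z5 and Z4): {Z3}.
Backdoor paths from Z5 to Z4:
  P1: Z5 <- Z3 -> Z6 <- Z4
Each backdoor path contains an unconditioned collider, so every path is already blocked with the empty conditioning set:
  P1: blocked at collider Z6 (neither it nor any descendant is in the conditioning set).
The empty set is therefore the unique smallest valid set.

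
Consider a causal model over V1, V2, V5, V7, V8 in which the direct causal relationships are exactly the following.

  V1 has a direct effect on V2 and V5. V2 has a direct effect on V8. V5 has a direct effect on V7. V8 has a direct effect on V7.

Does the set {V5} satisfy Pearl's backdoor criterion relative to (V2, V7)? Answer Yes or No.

Backdoor paths from V2 to V7 (paths whose first edge points into V2):
  P1: V2 <- V1 -> V5 -> V7
Condition 1 (no descendant of V2 in the set): holds — descendants of V2 are {V7, V8}; none are in {V5}.
Condition 2 (every backdoor path blocked by {V5}):
  P1: blocked at chain node V5 ∈ conditioning set.
{V5} satisfies the backdoor criterion.

Yes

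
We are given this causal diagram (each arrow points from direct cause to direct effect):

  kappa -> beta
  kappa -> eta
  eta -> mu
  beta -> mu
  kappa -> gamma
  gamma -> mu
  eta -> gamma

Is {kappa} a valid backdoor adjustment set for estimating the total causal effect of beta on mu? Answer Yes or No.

Backdoor paths from beta to mu (paths whose first edge points into beta):
  P1: beta <- kappa -> eta -> gamma -> mu
  P2: beta <- kappa -> eta -> mu
  P3: beta <- kappa -> gamma <- eta -> mu
  P4: beta <- kappa -> gamma -> mu
Condition 1 (no descendant of beta in the set): holds — descendants of beta are {mu}; none are in {kappa}.
Condition 2 (every backdoor path blocked by {kappa}):
  P1: blocked at fork node kappa ∈ conditioning set.
  P2: blocked at fork node kappa ∈ conditioning set.
  P3: blocked at fork node kappa ∈ conditioning set.
  P4: blocked at fork node kappa ∈ conditioning set.
{kappa} satisfies the backdoor criterion.

Yes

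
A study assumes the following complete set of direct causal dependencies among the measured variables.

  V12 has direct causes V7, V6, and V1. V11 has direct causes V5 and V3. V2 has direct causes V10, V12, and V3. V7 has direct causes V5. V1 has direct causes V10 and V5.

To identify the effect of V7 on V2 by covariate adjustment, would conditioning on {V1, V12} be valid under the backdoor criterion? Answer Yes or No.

No

Backdoor paths from V7 to V2 (paths whose first edge points into V7):
  P1: V7 <- V5 -> V1 <- V10 -> V2
  P2: V7 <- V5 -> V1 -> V12 -> V2
  P3: V7 <- V5 -> V11 <- V3 -> V2
Condition 1 (no descendant of V7 in the set): FAILS — V12 is a descendant of V7.
Condition 2 (every backdoor path blocked by {V1, V12}):
  P1: open — collider(s) V1 are conditioned on (or have a conditioned descendant) and no non-collider on the path is in the set.
  P2: blocked at chain node V1 ∈ conditioning set.
  P3: blocked at collider V11 (neither it nor any descendant is in the conditioning set).
{V1, V12} does not satisfy the backdoor criterion.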